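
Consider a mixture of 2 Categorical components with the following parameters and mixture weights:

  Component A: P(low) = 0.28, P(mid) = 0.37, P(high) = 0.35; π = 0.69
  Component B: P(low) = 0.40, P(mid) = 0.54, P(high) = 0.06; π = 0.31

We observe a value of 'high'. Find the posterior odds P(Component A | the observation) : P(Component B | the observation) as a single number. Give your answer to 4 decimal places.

Since P(k|x) ∝ P(Z=k) f_k(x), the posterior odds are P(Z=i) f_i(x) / (P(Z=j) f_j(x)).
Evaluate each component's likelihood at the observed value:
  f_A = P(high | comp) = 0.35
  f_B = P(high | comp) = 0.06
Posterior odds = (P(Z=A)·f_A) / (P(Z=B)·f_B) = (0.69·0.35) / (0.31·0.06) = 0.2415 / 0.0186 ≈ 12.9839

12.9839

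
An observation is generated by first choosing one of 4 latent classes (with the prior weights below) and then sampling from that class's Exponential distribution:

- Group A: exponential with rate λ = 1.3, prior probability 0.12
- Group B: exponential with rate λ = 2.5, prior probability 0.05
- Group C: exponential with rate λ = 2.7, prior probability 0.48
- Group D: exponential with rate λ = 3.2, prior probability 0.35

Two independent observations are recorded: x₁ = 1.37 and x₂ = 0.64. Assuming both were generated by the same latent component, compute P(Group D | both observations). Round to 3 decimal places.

0.151

Posterior ∝ prior × likelihood, so P(k | x) ∝ w_k f_k(x); normalise over all components.
Since both observations come from the same component, the likelihood for component k is f_k(x₁)·f_k(x₂).
  L_A = [0.21901] × [0.565731] = 0.123901
  L_B = [0.0813732] × [0.504741] = 0.0410724
  L_C = [0.0668203] × [0.479626] = 0.0320488
  L_D = [0.0399211] × [0.412776] = 0.0164785
Prior × likelihood for each component:
  w_A·L_A = 0.12 × 0.123901 = 0.0148681
  w_B·L_B = 0.05 × 0.0410724 = 0.00205362
  w_C·L_C = 0.48 × 0.0320488 = 0.0153834
  w_D·L_D = 0.35 × 0.0164785 = 0.00576748
Evidence: 0.0148681 + 0.00205362 + 0.0153834 + 0.00576748 = 0.0380726
P(Group D | x) = 0.00576748 / 0.0380726 ≈ 0.151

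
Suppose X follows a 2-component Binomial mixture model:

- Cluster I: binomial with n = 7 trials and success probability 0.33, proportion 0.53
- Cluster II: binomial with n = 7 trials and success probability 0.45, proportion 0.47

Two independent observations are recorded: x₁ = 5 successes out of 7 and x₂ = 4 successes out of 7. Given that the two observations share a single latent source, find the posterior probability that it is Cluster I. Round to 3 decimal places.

0.157

Posterior ∝ prior × likelihood, so P(k | x) ∝ π_k f_k(x); normalise over all components.
Since both observations come from the same component, the likelihood for component k is f_k(x₁)·f_k(x₂).
  f_I = [0.0368925] × [0.124838] = 0.00460561
  f_II = [0.117221] × [0.238785] = 0.0279907
Unnormalised posteriors:
  π_I·f_I = 0.53 × 0.00460561 = 0.00244097
  π_II·f_II = 0.47 × 0.0279907 = 0.0131556
Denominator: 0.00244097 + 0.0131556 = 0.0155966
Responsibility of Cluster I: 0.00244097 / 0.0155966 ≈ 0.157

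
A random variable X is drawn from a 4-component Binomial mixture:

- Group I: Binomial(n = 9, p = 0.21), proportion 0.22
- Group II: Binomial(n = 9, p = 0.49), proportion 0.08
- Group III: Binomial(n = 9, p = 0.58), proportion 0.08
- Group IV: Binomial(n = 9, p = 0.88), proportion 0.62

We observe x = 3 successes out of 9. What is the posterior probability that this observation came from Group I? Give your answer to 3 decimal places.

The responsibility of component k is π_k f_k(x) divided by Σ_j π_j f_j(x).
Component likelihoods at x = 3 successes out of 9:
  p_I = 0.189104
  p_II = 0.173896
  p_III = 0.089962
  p_IV = 0.000170929
Unnormalised posteriors:
  π_I·p_I = 0.22 × 0.189104 = 0.0416028
  π_II·p_II = 0.08 × 0.173896 = 0.0139116
  π_III·p_III = 0.08 × 0.089962 = 0.00719696
  π_IV·p_IV = 0.62 × 0.000170929 = 0.000105976
Evidence: 0.0416028 + 0.0139116 + 0.00719696 + 0.000105976 = 0.0628174
P(Group I | the observation) = 0.0416028 / 0.0628174 ≈ 0.662

0.662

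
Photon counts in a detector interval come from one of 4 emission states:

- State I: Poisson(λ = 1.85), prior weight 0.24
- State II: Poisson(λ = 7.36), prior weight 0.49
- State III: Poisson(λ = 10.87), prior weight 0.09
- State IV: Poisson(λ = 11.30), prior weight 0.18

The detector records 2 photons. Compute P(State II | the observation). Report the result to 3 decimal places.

The responsibility of component k is P(Z=k) f_k(x) divided by Σ_j P(Z=j) f_j(x).
Poisson probabilities:
  f_I = e^(−1.85)·1.85^2/2! = 0.269072
  f_II = e^(−7.36)·7.36^2/2! = 0.0172313
  f_III = e^(−10.87)·10.87^2/2! = 0.00112369
  f_IV = e^(−11.30)·11.30^2/2! = 0.000789949
Multiply by the mixture weights:
  P(Z=I)·f_I = 0.24 × 0.269072 = 0.0645773
  P(Z=II)·f_II = 0.49 × 0.0172313 = 0.00844334
  P(Z=III)·f_III = 0.09 × 0.00112369 = 0.000101132
  P(Z=IV)·f_IV = 0.18 × 0.000789949 = 0.000142191
Normaliser: 0.0645773 + 0.00844334 + 0.000101132 + 0.000142191 = 0.073264
P(State II | data) = 0.00844334 / 0.073264 ≈ 0.115

0.115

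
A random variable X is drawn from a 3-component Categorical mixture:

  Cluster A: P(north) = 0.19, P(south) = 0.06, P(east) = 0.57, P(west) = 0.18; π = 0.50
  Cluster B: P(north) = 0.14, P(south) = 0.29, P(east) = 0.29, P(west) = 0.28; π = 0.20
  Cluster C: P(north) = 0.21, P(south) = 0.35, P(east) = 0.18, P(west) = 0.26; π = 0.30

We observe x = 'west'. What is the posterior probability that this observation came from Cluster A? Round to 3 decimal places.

Apply Bayes' rule: the posterior for each component is proportional to its prior times its likelihood at x.
Component likelihoods at x = 'west':
  f_A = 0.18
  f_B = 0.28
  f_C = 0.26
Weight by the priors:
  π_A·f_A = 0.50 × 0.18 = 0.09
  π_B·f_B = 0.20 × 0.28 = 0.056
  π_C·f_C = 0.30 × 0.26 = 0.078
Normaliser: 0.09 + 0.056 + 0.078 = 0.224
So the posterior for Cluster A is 0.09 / 0.224 ≈ 0.402.

0.402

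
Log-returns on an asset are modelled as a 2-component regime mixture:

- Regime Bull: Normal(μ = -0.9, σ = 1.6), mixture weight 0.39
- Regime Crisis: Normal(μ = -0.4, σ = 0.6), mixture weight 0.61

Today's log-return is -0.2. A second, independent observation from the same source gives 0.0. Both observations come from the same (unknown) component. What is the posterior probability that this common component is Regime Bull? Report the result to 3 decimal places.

By Bayes' theorem, P(k | x) = π_k f_k(x) / Σ_j π_j f_j(x).
Since both observations come from the same component, the likelihood for component k is f_k(x₁)·f_k(x₂).
  p_Bull = [0.226583] × [0.212855] = 0.0482292
  p_Crisis = [0.628972] × [0.532413] = 0.334873
Weight by the priors:
  π_Bull·p_Bull = 0.39 × 0.0482292 = 0.0188094
  π_Crisis·p_Crisis = 0.61 × 0.334873 = 0.204273
Evidence: 0.0188094 + 0.204273 = 0.223082
Responsibility of Regime Bull: 0.0188094 / 0.223082 ≈ 0.084

0.084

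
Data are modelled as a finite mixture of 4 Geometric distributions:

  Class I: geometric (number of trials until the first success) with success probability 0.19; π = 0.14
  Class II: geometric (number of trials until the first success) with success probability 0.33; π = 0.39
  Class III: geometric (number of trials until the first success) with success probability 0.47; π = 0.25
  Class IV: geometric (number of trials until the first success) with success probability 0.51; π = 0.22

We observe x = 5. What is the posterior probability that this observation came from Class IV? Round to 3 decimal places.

0.122

Posterior ∝ prior × likelihood, so P(k | x) ∝ w_k f_k(x); normalise over all components.
Component likelihoods at x = 5:
  L_I = 0.0817888
  L_II = 0.0664987
  L_III = 0.0370853
  L_IV = 0.0294005
Multiply by the mixture weights:
  w_I·L_I = 0.14 × 0.0817888 = 0.0114504
  w_II·L_II = 0.39 × 0.0664987 = 0.0259345
  w_III·L_III = 0.25 × 0.0370853 = 0.00927132
  w_IV·L_IV = 0.22 × 0.0294005 = 0.00646811
Evidence: 0.0114504 + 0.0259345 + 0.00927132 + 0.00646811 = 0.0531243
Responsibility of Class IV: 0.00646811 / 0.0531243 ≈ 0.122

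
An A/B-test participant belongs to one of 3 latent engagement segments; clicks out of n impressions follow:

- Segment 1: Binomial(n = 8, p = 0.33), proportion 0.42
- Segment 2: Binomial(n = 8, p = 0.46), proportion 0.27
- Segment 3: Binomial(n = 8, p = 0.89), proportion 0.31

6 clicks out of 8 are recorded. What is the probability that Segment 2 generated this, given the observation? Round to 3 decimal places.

The responsibility of component k is w_k f_k(x) divided by Σ_j w_j f_j(x).
Binomial probabilities:
  L_1 = C(8,6)·0.33^6·0.67^2 = 28·0.00129147·0.4489 = 0.0162327
  L_2 = C(8,6)·0.46^6·0.54^2 = 28·0.0094743·0.2916 = 0.0773557
  L_3 = C(8,6)·0.89^6·0.11^2 = 28·0.496981·0.0121 = 0.168377
Weight by the priors:
  w_1·L_1 = 0.42 × 0.0162327 = 0.00681774
  w_2·L_2 = 0.27 × 0.0773557 = 0.020886
  w_3·L_3 = 0.31 × 0.168377 = 0.052197
Normaliser: 0.00681774 + 0.020886 + 0.052197 = 0.0799007
Responsibility of Segment 2: 0.020886 / 0.0799007 ≈ 0.261

0.261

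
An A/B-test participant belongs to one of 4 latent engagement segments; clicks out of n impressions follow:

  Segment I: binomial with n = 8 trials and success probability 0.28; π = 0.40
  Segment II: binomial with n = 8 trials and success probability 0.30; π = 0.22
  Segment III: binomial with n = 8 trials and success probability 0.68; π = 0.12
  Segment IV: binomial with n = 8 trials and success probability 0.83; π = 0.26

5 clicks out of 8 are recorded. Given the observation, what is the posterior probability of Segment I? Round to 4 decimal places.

0.1696

Apply Bayes' rule: the posterior for each component is proportional to its prior times its likelihood at x.
Component likelihoods at x = 5 clicks out of 8:
  f_I = 0.0359729
  f_II = 0.0466754
  f_III = 0.266798
  f_IV = 0.108374
Prior × likelihood for each component:
  w_I·f_I = 0.40 × 0.0359729 = 0.0143892
  w_II·f_II = 0.22 × 0.0466754 = 0.0102686
  w_III·f_III = 0.12 × 0.266798 = 0.0320158
  w_IV·f_IV = 0.26 × 0.108374 = 0.0281772
Evidence: 0.0143892 + 0.0102686 + 0.0320158 + 0.0281772 = 0.0848508
Responsibility of Segment I: 0.0143892 / 0.0848508 ≈ 0.1696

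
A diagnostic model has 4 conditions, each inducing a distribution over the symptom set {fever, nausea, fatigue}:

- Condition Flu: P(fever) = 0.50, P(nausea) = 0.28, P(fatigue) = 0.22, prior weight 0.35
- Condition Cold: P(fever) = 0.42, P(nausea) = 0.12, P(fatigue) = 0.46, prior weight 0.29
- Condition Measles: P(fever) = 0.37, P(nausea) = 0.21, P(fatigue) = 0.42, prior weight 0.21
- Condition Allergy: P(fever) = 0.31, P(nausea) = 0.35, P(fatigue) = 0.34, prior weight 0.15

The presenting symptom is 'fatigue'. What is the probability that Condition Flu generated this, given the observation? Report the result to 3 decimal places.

0.220

The responsibility of component k is P(Z=k) f_k(x) divided by Σ_j P(Z=j) f_j(x).
Evaluate each component's likelihood at the observed value:
  f_Flu = 0.22
  f_Cold = 0.46
  f_Measles = 0.42
  f_Allergy = 0.34
Unnormalised posteriors:
  P(Z=Flu)·f_Flu = 0.35 × 0.22 = 0.077
  P(Z=Cold)·f_Cold = 0.29 × 0.46 = 0.1334
  P(Z=Measles)·f_Measles = 0.21 × 0.42 = 0.0882
  P(Z=Allergy)·f_Allergy = 0.15 × 0.34 = 0.051
Marginal: 0.077 + 0.1334 + 0.0882 + 0.051 = 0.3496
Responsibility of Condition Flu: 0.077 / 0.3496 ≈ 0.220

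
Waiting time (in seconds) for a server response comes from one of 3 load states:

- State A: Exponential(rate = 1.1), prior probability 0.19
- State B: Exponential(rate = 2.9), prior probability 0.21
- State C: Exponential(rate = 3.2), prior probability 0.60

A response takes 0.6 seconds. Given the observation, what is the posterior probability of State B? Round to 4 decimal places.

0.2153

Posterior ∝ prior × likelihood, so P(k | x) ∝ P(Z=k) f_k(x); normalise over all components.
Evaluate each component's likelihood at the observed value:
  f_A = 0.568536
  f_B = 0.509009
  f_C = 0.469142
Prior × likelihood for each component:
  P(Z=A)·f_A = 0.19 × 0.568536 = 0.108022
  P(Z=B)·f_B = 0.21 × 0.509009 = 0.106892
  P(Z=C)·f_C = 0.60 × 0.469142 = 0.281485
Denominator: 0.108022 + 0.106892 + 0.281485 = 0.496399
P(State B | x) ≈ 0.2153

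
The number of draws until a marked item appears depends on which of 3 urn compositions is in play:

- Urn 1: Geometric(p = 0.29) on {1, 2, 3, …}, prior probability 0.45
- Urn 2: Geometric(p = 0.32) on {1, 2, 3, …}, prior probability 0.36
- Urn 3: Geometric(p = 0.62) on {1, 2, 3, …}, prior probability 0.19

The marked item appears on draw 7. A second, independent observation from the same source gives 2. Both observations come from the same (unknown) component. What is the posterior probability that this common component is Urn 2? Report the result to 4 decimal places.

By Bayes' theorem, P(k | x) = π_k f_k(x) / Σ_j π_j f_j(x).
Since both observations come from the same component, the likelihood for component k is f_k(x₁)·f_k(x₂).
  f_1 = [0.0371491] × [0.2059] = 0.007649
  f_2 = [0.0316376] × [0.2176] = 0.00688434
  f_3 = [0.00186678] × [0.2356] = 0.000439813
Unnormalised posteriors:
  π_1·f_1 = 0.45 × 0.007649 = 0.00344205
  π_2·f_2 = 0.36 × 0.00688434 = 0.00247836
  π_3·f_3 = 0.19 × 0.000439813 = 8.35646e-05
Evidence: 0.00344205 + 0.00247836 + 8.35646e-05 = 0.00600398
P(Urn 2 | x) = 0.00247836 / 0.00600398 ≈ 0.4128

0.4128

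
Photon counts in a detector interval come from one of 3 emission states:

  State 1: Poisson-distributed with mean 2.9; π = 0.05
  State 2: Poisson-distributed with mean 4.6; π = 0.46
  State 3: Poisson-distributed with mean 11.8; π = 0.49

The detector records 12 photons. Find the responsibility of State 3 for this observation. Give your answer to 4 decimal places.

P(component k | x) = π_k·f_k(x) / marginal(x), where marginal(x) = Σ_j π_j·f_j(x).
Evaluate each component's likelihood at the observed value:
  p_1 = e^(−2.9)·2.9^12/12! = 4.06429e-05
  p_2 = e^(−4.6)·4.6^12/12! = 0.00188366
  p_3 = e^(−11.8)·11.8^12/12! = 0.114175
Prior × likelihood for each component:
  π_1·p_1 = 0.05 × 4.06429e-05 = 2.03215e-06
  π_2·p_2 = 0.46 × 0.00188366 = 0.000866483
  π_3·p_3 = 0.49 × 0.114175 = 0.0559459
Evidence: 2.03215e-06 + 0.000866483 + 0.0559459 = 0.0568144
P(State 3 | 12 photons) ≈ 0.9847

0.9847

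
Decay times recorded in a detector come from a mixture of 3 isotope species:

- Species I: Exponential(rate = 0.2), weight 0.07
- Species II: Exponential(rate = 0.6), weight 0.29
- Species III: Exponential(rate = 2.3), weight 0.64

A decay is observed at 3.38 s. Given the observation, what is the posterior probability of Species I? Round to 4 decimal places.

0.2324

The responsibility of component k is P(Z=k) f_k(x) divided by Σ_j P(Z=j) f_j(x).
Evaluate each component's likelihood at the observed value:
  p_I = 0.2·e^(−0.2·3.38) = 0.2·e^(−0.6760) = 0.10173
  p_II = 0.6·e^(−0.6·3.38) = 0.6·e^(−2.0280) = 0.0789591
  p_III = 2.3·e^(−2.3·3.38) = 2.3·e^(−7.7740) = 0.000967214
Unnormalised posteriors:
  P(Z=I)·p_I = 0.07 × 0.10173 = 0.00712107
  P(Z=II)·p_II = 0.29 × 0.0789591 = 0.0228981
  P(Z=III)·p_III = 0.64 × 0.000967214 = 0.000619017
Sum: 0.00712107 + 0.0228981 + 0.000619017 = 0.0306382
P(Species I | the observation) ≈ 0.2324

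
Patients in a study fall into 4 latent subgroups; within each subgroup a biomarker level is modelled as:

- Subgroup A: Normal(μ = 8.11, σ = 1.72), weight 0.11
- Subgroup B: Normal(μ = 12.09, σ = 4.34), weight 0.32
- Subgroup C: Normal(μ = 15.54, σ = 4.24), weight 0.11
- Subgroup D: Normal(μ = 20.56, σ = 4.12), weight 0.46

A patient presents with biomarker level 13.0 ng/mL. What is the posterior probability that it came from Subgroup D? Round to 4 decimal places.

0.1793

The responsibility of component k is π_k f_k(x) divided by Σ_j π_j f_j(x).
Component likelihoods at x = 13.0 ng/mL:
  p_A = (1/(1.72·√(2π)))·exp(−(13.0−8.11)²/(2·1.72²)) = 0.231943·exp(-4.04139) = 0.00407594
  p_B = (1/(4.34·√(2π)))·exp(−(13.0−12.09)²/(2·4.34²)) = 0.091922·exp(-0.02198) = 0.0899236
  p_C = (1/(4.24·√(2π)))·exp(−(13.0−15.54)²/(2·4.24²)) = 0.094090·exp(-0.17943) = 0.0786352
  p_D = (1/(4.12·√(2π)))·exp(−(13.0−20.56)²/(2·4.12²)) = 0.096831·exp(-1.68352) = 0.0179832
Weight by the priors:
  π_A·p_A = 0.11 × 0.00407594 = 0.000448354
  π_B·p_B = 0.32 × 0.0899236 = 0.0287755
  π_C·p_C = 0.11 × 0.0786352 = 0.00864987
  π_D·p_D = 0.46 × 0.0179832 = 0.00827229
Denominator: 0.000448354 + 0.0287755 + 0.00864987 + 0.00827229 = 0.0461461
P(Subgroup D | 13.0 ng/mL) ≈ 0.1793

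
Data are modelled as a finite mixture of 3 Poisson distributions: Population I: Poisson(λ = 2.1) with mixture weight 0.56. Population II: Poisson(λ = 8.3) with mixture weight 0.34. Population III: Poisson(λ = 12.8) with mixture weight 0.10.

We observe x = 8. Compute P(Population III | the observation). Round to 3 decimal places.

0.093

By Bayes' theorem, P(k | x) = w_k f_k(x) / Σ_j w_j f_j(x).
Poisson probabilities:
  p_I = 0.00114872
  p_II = 0.138823
  p_III = 0.0493389
Multiply by the mixture weights:
  w_I·p_I = 0.56 × 0.00114872 = 0.000643285
  w_II·p_II = 0.34 × 0.138823 = 0.0471997
  w_III·p_III = 0.10 × 0.0493389 = 0.00493389
Normaliser: 0.000643285 + 0.0471997 + 0.00493389 = 0.0527768
P(Population III | data) = 0.00493389 / 0.0527768 ≈ 0.093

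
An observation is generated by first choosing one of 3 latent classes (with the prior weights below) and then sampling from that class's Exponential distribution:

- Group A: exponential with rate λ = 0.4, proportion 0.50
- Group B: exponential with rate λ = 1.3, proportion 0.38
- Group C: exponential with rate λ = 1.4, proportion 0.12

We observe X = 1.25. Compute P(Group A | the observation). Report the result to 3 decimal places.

0.490

The responsibility of component k is P(Z=k) f_k(x) divided by Σ_j P(Z=j) f_j(x).
Exponential densities:
  p_A = 0.242612
  p_B = 0.255985
  p_C = 0.243284
Multiply by the mixture weights:
  P(Z=A)·p_A = 0.50 × 0.242612 = 0.121306
  P(Z=B)·p_B = 0.38 × 0.255985 = 0.0972744
  P(Z=C)·p_C = 0.12 × 0.243284 = 0.029194
Normaliser: 0.121306 + 0.0972744 + 0.029194 = 0.247775
So the posterior for Group A is 0.121306 / 0.247775 ≈ 0.490.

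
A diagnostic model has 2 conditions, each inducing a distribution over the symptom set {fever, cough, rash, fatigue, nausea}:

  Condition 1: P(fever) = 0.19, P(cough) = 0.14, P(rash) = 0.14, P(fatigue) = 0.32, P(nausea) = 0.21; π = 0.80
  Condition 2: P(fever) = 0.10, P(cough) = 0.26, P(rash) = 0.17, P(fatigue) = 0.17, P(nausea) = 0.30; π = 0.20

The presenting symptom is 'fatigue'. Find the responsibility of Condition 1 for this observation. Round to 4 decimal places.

0.8828

The responsibility of component k is π_k f_k(x) divided by Σ_j π_j f_j(x).
Evaluate each component's likelihood at the observed value:
  p_1 = P(fatigue | comp) = 0.32
  p_2 = P(fatigue | comp) = 0.17
Multiply by the mixture weights:
  π_1·p_1 = 0.80 × 0.32 = 0.256
  π_2·p_2 = 0.20 × 0.17 = 0.034
Marginal: 0.256 + 0.034 = 0.29
P(Condition 1 | x) = 0.256 / 0.29 ≈ 0.8828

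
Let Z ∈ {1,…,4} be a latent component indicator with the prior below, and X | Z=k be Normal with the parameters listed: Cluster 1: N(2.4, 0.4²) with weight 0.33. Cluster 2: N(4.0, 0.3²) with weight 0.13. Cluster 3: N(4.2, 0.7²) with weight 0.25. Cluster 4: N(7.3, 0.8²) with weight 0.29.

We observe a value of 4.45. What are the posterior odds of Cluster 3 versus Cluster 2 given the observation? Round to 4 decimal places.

Only the two components matter; the odds are (w_i f_i(x)) / (w_j f_j(x)).
Normal densities:
  L_1 = 1.97398e-06
  L_2 = 0.431725
  L_3 = 0.534706
  L_4 = 0.000874815
Posterior odds = (w_3·L_3) / (w_2·L_2) = (0.25·0.534706) / (0.13·0.431725) = 0.133676 / 0.0561243 ≈ 2.3818

2.3818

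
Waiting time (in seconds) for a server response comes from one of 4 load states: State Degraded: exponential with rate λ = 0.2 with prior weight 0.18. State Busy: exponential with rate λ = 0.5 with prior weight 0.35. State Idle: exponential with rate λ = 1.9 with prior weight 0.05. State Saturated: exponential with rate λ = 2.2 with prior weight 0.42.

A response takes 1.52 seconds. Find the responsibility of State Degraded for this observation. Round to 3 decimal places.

0.182

Apply Bayes' rule: the posterior for each component is proportional to its prior times its likelihood at x.
Exponential densities:
  p_Degraded = 0.147572
  p_Busy = 0.233833
  p_Idle = 0.105806
  p_Saturated = 0.0776501
Weight by the priors:
  w_Degraded·p_Degraded = 0.18 × 0.147572 = 0.026563
  w_Busy·p_Busy = 0.35 × 0.233833 = 0.0818416
  w_Idle·p_Idle = 0.05 × 0.105806 = 0.00529031
  w_Saturated·p_Saturated = 0.42 × 0.0776501 = 0.032613
Evidence: 0.026563 + 0.0818416 + 0.00529031 + 0.032613 = 0.146308
Responsibility of State Degraded: 0.026563 / 0.146308 ≈ 0.182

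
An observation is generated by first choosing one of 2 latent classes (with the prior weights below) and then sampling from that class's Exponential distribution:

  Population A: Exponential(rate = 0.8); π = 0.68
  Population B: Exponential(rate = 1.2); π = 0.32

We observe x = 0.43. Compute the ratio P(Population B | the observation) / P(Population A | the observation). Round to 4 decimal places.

Since P(k|x) ∝ π_k f_k(x), the posterior odds are π_i f_i(x) / (π_j f_j(x)).
Component likelihoods at x = 0.43:
  L_A = 0.8·e^(−0.8·0.43) = 0.8·e^(−0.3440) = 0.567143
  L_B = 1.2·e^(−1.2·0.43) = 1.2·e^(−0.5160) = 0.716284
0.229211 / 0.385657 ≈ 0.5943

0.5943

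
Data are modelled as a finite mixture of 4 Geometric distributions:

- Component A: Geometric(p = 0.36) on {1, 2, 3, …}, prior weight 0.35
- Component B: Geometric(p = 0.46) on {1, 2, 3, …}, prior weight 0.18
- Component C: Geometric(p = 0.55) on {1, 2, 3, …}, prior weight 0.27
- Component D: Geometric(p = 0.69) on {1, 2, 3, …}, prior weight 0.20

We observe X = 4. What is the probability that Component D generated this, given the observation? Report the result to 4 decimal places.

0.0645

Apply Bayes' rule: the posterior for each component is proportional to its prior times its likelihood at x.
Geometric probabilities:
  L_A = 0.36·(1−0.36)^3 = 0.36·0.262144 = 0.0943718
  L_B = 0.46·(1−0.46)^3 = 0.46·0.157464 = 0.0724334
  L_C = 0.55·(1−0.55)^3 = 0.55·0.091125 = 0.0501187
  L_D = 0.69·(1−0.69)^3 = 0.69·0.029791 = 0.0205558
Prior × likelihood for each component:
  π_A·L_A = 0.35 × 0.0943718 = 0.0330301
  π_B·L_B = 0.18 × 0.0724334 = 0.013038
  π_C·L_C = 0.27 × 0.0501187 = 0.0135321
  π_D·L_D = 0.20 × 0.0205558 = 0.00411116
Evidence: 0.0330301 + 0.013038 + 0.0135321 + 0.00411116 = 0.0637114
P(Component D | the observation) = 0.00411116 / 0.0637114 ≈ 0.0645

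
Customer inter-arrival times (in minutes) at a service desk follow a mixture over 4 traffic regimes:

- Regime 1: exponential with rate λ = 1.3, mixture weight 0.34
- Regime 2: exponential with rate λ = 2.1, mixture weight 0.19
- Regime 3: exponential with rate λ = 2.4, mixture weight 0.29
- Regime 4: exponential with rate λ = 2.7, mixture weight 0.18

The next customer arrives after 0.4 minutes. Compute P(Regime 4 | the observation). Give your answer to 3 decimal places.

0.190

The responsibility of component k is P(Z=k) f_k(x) divided by Σ_j P(Z=j) f_j(x).
Component likelihoods at x = 0.4 minutes:
  L_1 = 0.772877
  L_2 = 0.906592
  L_3 = 0.918943
  L_4 = 0.916908
Weight by the priors:
  P(Z=1)·L_1 = 0.34 × 0.772877 = 0.262778
  P(Z=2)·L_2 = 0.19 × 0.906592 = 0.172252
  P(Z=3)·L_3 = 0.29 × 0.918943 = 0.266493
  P(Z=4)·L_4 = 0.18 × 0.916908 = 0.165043
Denominator: 0.262778 + 0.172252 + 0.266493 + 0.165043 = 0.866567
So the posterior for Regime 4 is 0.165043 / 0.866567 ≈ 0.190.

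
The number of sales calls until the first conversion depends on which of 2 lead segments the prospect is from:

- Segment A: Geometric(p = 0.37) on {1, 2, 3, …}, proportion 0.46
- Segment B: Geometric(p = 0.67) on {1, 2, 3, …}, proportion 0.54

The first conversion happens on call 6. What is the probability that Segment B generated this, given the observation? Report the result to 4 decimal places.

0.0773

By Bayes' theorem, P(k | x) = π_k f_k(x) / Σ_j π_j f_j(x).
Evaluate each component's likelihood at the observed value:
  f_A = 0.37·(1−0.37)^5 = 0.37·0.0992437 = 0.0367202
  f_B = 0.67·(1−0.67)^5 = 0.67·0.00391354 = 0.00262207
Weight by the priors:
  π_A·f_A = 0.46 × 0.0367202 = 0.0168913
  π_B·f_B = 0.54 × 0.00262207 = 0.00141592
Marginal: 0.0168913 + 0.00141592 = 0.0183072
Responsibility of Segment B: 0.00141592 / 0.0183072 ≈ 0.0773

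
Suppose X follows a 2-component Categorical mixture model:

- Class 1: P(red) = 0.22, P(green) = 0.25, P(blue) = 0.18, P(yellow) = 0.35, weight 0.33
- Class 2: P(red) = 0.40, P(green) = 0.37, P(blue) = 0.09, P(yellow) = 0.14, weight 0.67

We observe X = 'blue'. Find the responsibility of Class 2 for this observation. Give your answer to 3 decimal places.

0.504

By Bayes' theorem, P(k | x) = w_k f_k(x) / Σ_j w_j f_j(x).
Component likelihoods at x = 'blue':
  L_1 = 0.18
  L_2 = 0.09
Prior × likelihood for each component:
  w_1·L_1 = 0.33 × 0.18 = 0.0594
  w_2·L_2 = 0.67 × 0.09 = 0.0603
Evidence: 0.0594 + 0.0603 = 0.1197
P(Class 2 | 'blue') = 0.0603 / 0.1197 ≈ 0.504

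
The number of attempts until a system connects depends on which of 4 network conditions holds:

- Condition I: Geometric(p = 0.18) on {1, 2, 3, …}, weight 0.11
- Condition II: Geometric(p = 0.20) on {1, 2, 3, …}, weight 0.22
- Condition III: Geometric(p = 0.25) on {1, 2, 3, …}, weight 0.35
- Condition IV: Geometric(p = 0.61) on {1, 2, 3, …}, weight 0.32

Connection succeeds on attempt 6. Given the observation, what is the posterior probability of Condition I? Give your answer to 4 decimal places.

Apply Bayes' rule: the posterior for each component is proportional to its prior times its likelihood at x.
Component likelihoods at x = 6:
  f_I = 0.18·(1−0.18)^5 = 0.18·0.37074 = 0.0667332
  f_II = 0.20·(1−0.20)^5 = 0.20·0.32768 = 0.065536
  f_III = 0.25·(1−0.25)^5 = 0.25·0.237305 = 0.0593262
  f_IV = 0.61·(1−0.61)^5 = 0.61·0.00902242 = 0.00550368
Multiply by the mixture weights:
  w_I·f_I = 0.11 × 0.0667332 = 0.00734065
  w_II·f_II = 0.22 × 0.065536 = 0.0144179
  w_III·f_III = 0.35 × 0.0593262 = 0.0207642
  w_IV·f_IV = 0.32 × 0.00550368 = 0.00176118
Normaliser: 0.00734065 + 0.0144179 + 0.0207642 + 0.00176118 = 0.0442839
Responsibility of Condition I: 0.00734065 / 0.0442839 ≈ 0.1658

0.1658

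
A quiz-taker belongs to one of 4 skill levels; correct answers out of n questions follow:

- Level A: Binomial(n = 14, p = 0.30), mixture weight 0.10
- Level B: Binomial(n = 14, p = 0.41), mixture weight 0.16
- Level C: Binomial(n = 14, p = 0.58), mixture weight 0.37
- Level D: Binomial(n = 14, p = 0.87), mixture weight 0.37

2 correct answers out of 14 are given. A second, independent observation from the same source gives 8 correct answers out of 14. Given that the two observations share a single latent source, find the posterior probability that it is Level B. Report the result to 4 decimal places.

Apply Bayes' rule: the posterior for each component is proportional to its prior times its likelihood at x.
Since both observations come from the same component, the likelihood for component k is f_k(x₁)·f_k(x₂).
  L_A = [C(14,2)·0.30^2·0.70^12 = 91·0.09·0.0138413 = 0.11336] × [0.02318] = 0.00262769
  L_B = [C(14,2)·0.41^2·0.59^12 = 91·0.1681·0.0017792 = 0.0272166] × [0.101144] = 0.00275278
  L_C = [C(14,2)·0.58^2·0.42^12 = 91·0.3364·3.01295e-05 = 0.000922335] × [0.211094] = 0.000194699
  L_D = [C(14,2)·0.87^2·0.13^12 = 91·0.7569·2.32981e-11 = 1.60472e-09] × [0.0047574] = 7.63431e-12
Prior × likelihood for each component:
  π_A·L_A = 0.10 × 0.00262769 = 0.000262769
  π_B·L_B = 0.16 × 0.00275278 = 0.000440445
  π_C·L_C = 0.37 × 0.000194699 = 7.20387e-05
  π_D·L_D = 0.37 × 7.63431e-12 = 2.82469e-12
Marginal: 0.000262769 + 0.000440445 + 7.20387e-05 + 2.82469e-12 = 0.000775252
P(Level B | x₁,x₂) ≈ 0.5681

0.5681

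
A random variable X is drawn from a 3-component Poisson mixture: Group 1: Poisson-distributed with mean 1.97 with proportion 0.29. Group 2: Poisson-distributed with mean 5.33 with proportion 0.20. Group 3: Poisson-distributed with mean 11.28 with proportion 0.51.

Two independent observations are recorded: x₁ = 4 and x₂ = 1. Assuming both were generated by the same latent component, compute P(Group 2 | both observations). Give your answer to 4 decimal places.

By Bayes' theorem, P(k | x) = P(Z=k) f_k(x) / Σ_j P(Z=j) f_j(x).
Since both observations come from the same component, the likelihood for component k is f_k(x₁)·f_k(x₂).
  f_1 = [0.0875172] × [0.27473] = 0.0240436
  f_2 = [0.162895] × [0.0258189] = 0.00420577
  f_3 = [0.00851498] × [0.000142386] = 1.21241e-06
Multiply by the mixture weights:
  P(Z=1)·f_1 = 0.29 × 0.0240436 = 0.00697265
  P(Z=2)·f_2 = 0.20 × 0.00420577 = 0.000841154
  P(Z=3)·f_3 = 0.51 × 1.21241e-06 = 6.18331e-07
Denominator: 0.00697265 + 0.000841154 + 6.18331e-07 = 0.00781442
P(Group 2 | x₁, x₂) ≈ 0.1076

0.1076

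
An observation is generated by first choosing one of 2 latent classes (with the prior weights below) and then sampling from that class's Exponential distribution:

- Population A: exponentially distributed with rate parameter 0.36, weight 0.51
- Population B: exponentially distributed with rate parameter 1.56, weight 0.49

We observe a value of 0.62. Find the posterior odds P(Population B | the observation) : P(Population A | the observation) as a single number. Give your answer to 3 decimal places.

1.978

Posterior odds = (P(Z=i) f_i(x)) / (P(Z=j) f_j(x)); the normalising sum cancels.
Evaluate each component's likelihood at the observed value:
  p_A = 0.36·e^(−0.36·0.62) = 0.36·e^(−0.2232) = 0.287984
  p_B = 1.56·e^(−1.56·0.62) = 1.56·e^(−0.9672) = 0.593028
0.290584 / 0.146872 ≈ 1.978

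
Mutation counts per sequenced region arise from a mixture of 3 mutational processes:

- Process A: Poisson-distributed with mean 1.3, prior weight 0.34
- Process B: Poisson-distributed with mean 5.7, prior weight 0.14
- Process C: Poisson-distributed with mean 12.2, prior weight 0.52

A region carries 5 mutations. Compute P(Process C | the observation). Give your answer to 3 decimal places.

The responsibility of component k is π_k f_k(x) divided by Σ_j π_j f_j(x).
Evaluate each component's likelihood at the observed value:
  p_A = e^(−1.3)·1.3^5/5! = 0.00843243
  p_B = e^(−5.7)·5.7^5/5! = 0.16777
  p_C = e^(−12.2)·12.2^5/5! = 0.0113299
Prior × likelihood for each component:
  π_A·p_A = 0.34 × 0.00843243 = 0.00286703
  π_B·p_B = 0.14 × 0.16777 = 0.0234878
  π_C·p_C = 0.52 × 0.0113299 = 0.00589154
Evidence: 0.00286703 + 0.0234878 + 0.00589154 = 0.0322464
So the posterior for Process C is 0.00589154 / 0.0322464 ≈ 0.183.

0.183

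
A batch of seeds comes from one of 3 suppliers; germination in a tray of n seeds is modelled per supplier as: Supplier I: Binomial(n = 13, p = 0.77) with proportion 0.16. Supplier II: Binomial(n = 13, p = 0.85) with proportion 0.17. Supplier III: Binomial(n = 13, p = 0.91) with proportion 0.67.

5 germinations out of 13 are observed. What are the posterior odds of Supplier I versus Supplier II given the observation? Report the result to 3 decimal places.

Since P(k|x) ∝ π_k f_k(x), the posterior odds are π_i f_i(x) / (π_j f_j(x)).
Binomial probabilities:
  L_I = 0.00272807
  L_II = 0.000146354
  L_III = 3.45721e-06
Odds = (0.16/0.17) × (0.00272807/0.000146354) = 0.941176 × 18.6402 ≈ 17.544

17.544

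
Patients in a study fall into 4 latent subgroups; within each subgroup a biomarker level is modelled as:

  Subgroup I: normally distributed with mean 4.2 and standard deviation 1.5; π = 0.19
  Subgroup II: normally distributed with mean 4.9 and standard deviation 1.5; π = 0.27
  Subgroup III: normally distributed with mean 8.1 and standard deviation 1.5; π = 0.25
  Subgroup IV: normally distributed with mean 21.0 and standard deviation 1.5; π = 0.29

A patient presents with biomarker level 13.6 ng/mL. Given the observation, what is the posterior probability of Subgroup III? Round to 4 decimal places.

0.9950

By Bayes' theorem, P(k | x) = w_k f_k(x) / Σ_j w_j f_j(x).
Evaluate each component's likelihood at the observed value:
  p_I = (1/(1.5·√(2π)))·exp(−(13.6−4.2)²/(2·1.5²)) = 0.265962·exp(-19.63556) = 7.89233e-10
  p_II = (1/(1.5·√(2π)))·exp(−(13.6−4.9)²/(2·1.5²)) = 0.265962·exp(-16.82000) = 1.31821e-08
  p_III = (1/(1.5·√(2π)))·exp(−(13.6−8.1)²/(2·1.5²)) = 0.265962·exp(-6.72222) = 0.00032018
  p_IV = (1/(1.5·√(2π)))·exp(−(13.6−21.0)²/(2·1.5²)) = 0.265962·exp(-12.16889) = 1.38019e-06
Prior × likelihood for each component:
  w_I·p_I = 0.19 × 7.89233e-10 = 1.49954e-10
  w_II·p_II = 0.27 × 1.31821e-08 = 3.55918e-09
  w_III·p_III = 0.25 × 0.00032018 = 8.00451e-05
  w_IV·p_IV = 0.29 × 1.38019e-06 = 4.00254e-07
Evidence: 1.49954e-10 + 3.55918e-09 + 8.00451e-05 + 4.00254e-07 = 8.04491e-05
Responsibility of Subgroup III: 8.00451e-05 / 8.04491e-05 ≈ 0.9950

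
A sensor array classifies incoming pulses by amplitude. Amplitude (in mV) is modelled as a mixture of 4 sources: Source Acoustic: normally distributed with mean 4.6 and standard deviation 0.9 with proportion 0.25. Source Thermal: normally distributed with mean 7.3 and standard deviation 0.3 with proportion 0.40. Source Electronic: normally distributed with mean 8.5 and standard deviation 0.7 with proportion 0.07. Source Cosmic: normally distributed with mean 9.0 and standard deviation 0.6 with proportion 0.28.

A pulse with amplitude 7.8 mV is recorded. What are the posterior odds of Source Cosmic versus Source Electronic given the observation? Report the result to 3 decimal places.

1.041

Only the two components matter; the odds are (w_i f_i(x)) / (w_j f_j(x)).
Component likelihoods at x = 7.8 mV:
  p_Acoustic = 0.000797072
  p_Thermal = 0.33159
  p_Electronic = 0.345672
  p_Cosmic = 0.0899849
0.0251958 / 0.0241971 ≈ 1.041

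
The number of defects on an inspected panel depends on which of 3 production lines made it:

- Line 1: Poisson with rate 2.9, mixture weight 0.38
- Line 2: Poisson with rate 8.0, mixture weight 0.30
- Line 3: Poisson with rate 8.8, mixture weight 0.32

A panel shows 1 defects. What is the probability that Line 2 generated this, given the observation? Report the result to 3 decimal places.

P(component k | x) = P(Z=k)·f_k(x) / marginal(x), where marginal(x) = Σ_j P(Z=j)·f_j(x).
Poisson probabilities:
  L_1 = e^(−2.9)·2.9^1/1! = 0.159567
  L_2 = e^(−8.0)·8.0^1/1! = 0.0026837
  L_3 = e^(−8.8)·8.8^1/1! = 0.00132645
Weight by the priors:
  P(Z=1)·L_1 = 0.38 × 0.159567 = 0.0606356
  P(Z=2)·L_2 = 0.30 × 0.0026837 = 0.00080511
  P(Z=3)·L_3 = 0.32 × 0.00132645 = 0.000424464
Denominator: 0.0606356 + 0.00080511 + 0.000424464 = 0.0618652
So the posterior for Line 2 is 0.00080511 / 0.0618652 ≈ 0.013.

0.013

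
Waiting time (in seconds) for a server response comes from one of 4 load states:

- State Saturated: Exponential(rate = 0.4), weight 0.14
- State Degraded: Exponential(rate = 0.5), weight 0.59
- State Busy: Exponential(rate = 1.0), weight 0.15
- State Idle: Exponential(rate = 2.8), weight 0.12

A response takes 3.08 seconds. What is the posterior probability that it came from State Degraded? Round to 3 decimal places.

0.731

Posterior ∝ prior × likelihood, so P(k | x) ∝ π_k f_k(x); normalise over all components.
Exponential densities:
  p_Saturated = 0.4·e^(−0.4·3.08) = 0.4·e^(−1.2320) = 0.116683
  p_Degraded = 0.5·e^(−0.5·3.08) = 0.5·e^(−1.5400) = 0.107191
  p_Busy = 1.0·e^(−1.0·3.08) = 1.0·e^(−3.0800) = 0.0459593
  p_Idle = 2.8·e^(−2.8·3.08) = 2.8·e^(−8.6240) = 0.000503272
Unnormalised posteriors:
  π_Saturated·p_Saturated = 0.14 × 0.116683 = 0.0163357
  π_Degraded·p_Degraded = 0.59 × 0.107191 = 0.0632424
  π_Busy·p_Busy = 0.15 × 0.0459593 = 0.00689389
  π_Idle·p_Idle = 0.12 × 0.000503272 = 6.03926e-05
Marginal: 0.0163357 + 0.0632424 + 0.00689389 + 6.03926e-05 = 0.0865324
P(State Degraded | 3.08 seconds) = 0.0632424 / 0.0865324 ≈ 0.731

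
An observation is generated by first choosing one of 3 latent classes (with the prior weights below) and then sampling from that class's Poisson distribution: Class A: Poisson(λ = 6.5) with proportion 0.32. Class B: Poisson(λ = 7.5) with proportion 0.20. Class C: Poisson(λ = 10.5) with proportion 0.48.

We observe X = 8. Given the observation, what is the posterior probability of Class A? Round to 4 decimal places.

0.3338

P(component k | x) = w_k·f_k(x) / marginal(x), where marginal(x) = Σ_j w_j·f_j(x).
Component likelihoods at x = 8:
  p_A = e^(−6.5)·6.5^8/8! = 0.118815
  p_B = e^(−7.5)·7.5^8/8! = 0.137329
  p_C = e^(−10.5)·10.5^8/8! = 0.100902
Unnormalised posteriors:
  w_A·p_A = 0.32 × 0.118815 = 0.0380209
  w_B·p_B = 0.20 × 0.137329 = 0.0274657
  w_C·p_C = 0.48 × 0.100902 = 0.0484332
Marginal: 0.0380209 + 0.0274657 + 0.0484332 = 0.11392
P(Class A | 8) ≈ 0.3338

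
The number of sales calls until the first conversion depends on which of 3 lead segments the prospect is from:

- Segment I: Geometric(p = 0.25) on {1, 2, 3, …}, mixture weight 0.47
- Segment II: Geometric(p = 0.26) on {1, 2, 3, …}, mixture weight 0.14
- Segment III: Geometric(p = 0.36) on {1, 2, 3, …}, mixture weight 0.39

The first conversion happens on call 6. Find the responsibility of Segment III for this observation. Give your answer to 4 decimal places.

The responsibility of component k is π_k f_k(x) divided by Σ_j π_j f_j(x).
Geometric probabilities:
  p_I = 0.25·(1−0.25)^5 = 0.25·0.237305 = 0.0593262
  p_II = 0.26·(1−0.26)^5 = 0.26·0.221901 = 0.0576942
  p_III = 0.36·(1−0.36)^5 = 0.36·0.107374 = 0.0386547
Prior × likelihood for each component:
  π_I·p_I = 0.47 × 0.0593262 = 0.0278833
  π_II·p_II = 0.14 × 0.0576942 = 0.00807718
  π_III·p_III = 0.39 × 0.0386547 = 0.0150753
Sum: 0.0278833 + 0.00807718 + 0.0150753 = 0.0510358
So the posterior for Segment III is 0.0150753 / 0.0510358 ≈ 0.2954.

0.2954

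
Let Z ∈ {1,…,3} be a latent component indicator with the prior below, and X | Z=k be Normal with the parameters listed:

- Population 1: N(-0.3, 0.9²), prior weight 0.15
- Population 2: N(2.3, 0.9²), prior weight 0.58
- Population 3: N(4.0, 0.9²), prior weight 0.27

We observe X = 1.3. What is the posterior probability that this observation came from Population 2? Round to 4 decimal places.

Apply Bayes' rule: the posterior for each component is proportional to its prior times its likelihood at x.
Component likelihoods at x = 1.3:
  p_1 = (1/(0.9·√(2π)))·exp(−(1.3−-0.3)²/(2·0.9²)) = 0.443269·exp(-1.58025) = 0.0912799
  p_2 = (1/(0.9·√(2π)))·exp(−(1.3−2.3)²/(2·0.9²)) = 0.443269·exp(-0.61728) = 0.239103
  p_3 = (1/(0.9·√(2π)))·exp(−(1.3−4.0)²/(2·0.9²)) = 0.443269·exp(-4.50000) = 0.00492428
Weight by the priors:
  P(Z=1)·p_1 = 0.15 × 0.0912799 = 0.013692
  P(Z=2)·p_2 = 0.58 × 0.239103 = 0.13868
  P(Z=3)·p_3 = 0.27 × 0.00492428 = 0.00132955
Marginal: 0.013692 + 0.13868 + 0.00132955 = 0.153701
P(Population 2 | data) ≈ 0.9023

0.9023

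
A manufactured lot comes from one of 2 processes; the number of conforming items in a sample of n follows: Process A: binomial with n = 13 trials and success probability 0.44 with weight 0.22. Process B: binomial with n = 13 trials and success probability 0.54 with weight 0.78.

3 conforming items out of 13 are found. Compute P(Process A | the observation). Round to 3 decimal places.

P(component k | x) = P(Z=k)·f_k(x) / marginal(x), where marginal(x) = Σ_j P(Z=j)·f_j(x).
Component likelihoods at x = 3 conforming items out of 13:
  L_A = 0.0738932
  L_B = 0.0191041
Unnormalised posteriors:
  P(Z=A)·L_A = 0.22 × 0.0738932 = 0.0162565
  P(Z=B)·L_B = 0.78 × 0.0191041 = 0.0149012
Evidence: 0.0162565 + 0.0149012 = 0.0311577
P(Process A | data) = 0.0162565 / 0.0311577 ≈ 0.522

0.522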